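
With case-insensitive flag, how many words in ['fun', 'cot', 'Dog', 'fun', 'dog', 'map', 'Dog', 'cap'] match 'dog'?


Case-insensitive matching: compare each word's lowercase form to 'dog'.
  'fun' -> lower='fun' -> no
  'cot' -> lower='cot' -> no
  'Dog' -> lower='dog' -> MATCH
  'fun' -> lower='fun' -> no
  'dog' -> lower='dog' -> MATCH
  'map' -> lower='map' -> no
  'Dog' -> lower='dog' -> MATCH
  'cap' -> lower='cap' -> no
Matches: ['Dog', 'dog', 'Dog']
Count: 3

3


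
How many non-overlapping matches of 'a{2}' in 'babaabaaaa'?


Pattern 'a{2}' matches exactly 2 consecutive a's (greedy, non-overlapping).
String: 'babaabaaaa'
Scanning for runs of a's:
  Run at pos 1: 'a' (length 1) -> 0 match(es)
  Run at pos 3: 'aa' (length 2) -> 1 match(es)
  Run at pos 6: 'aaaa' (length 4) -> 2 match(es)
Matches found: ['aa', 'aa', 'aa']
Total: 3

3


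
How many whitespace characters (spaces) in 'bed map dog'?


\s matches whitespace characters (spaces, tabs, etc.).
Text: 'bed map dog'
This text has 3 words separated by spaces.
Number of spaces = number of words - 1 = 3 - 1 = 2

2


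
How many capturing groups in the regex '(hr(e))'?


To count capturing groups, count each '(' that starts a group.
Pattern: '(hr(e))'
Walking through the pattern:
  Position 0: '(' -> group #1
  Position 3: '(' -> group #2
Total capturing groups: 2

2


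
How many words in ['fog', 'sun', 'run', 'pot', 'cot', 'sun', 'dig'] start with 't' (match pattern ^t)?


Pattern ^t anchors to start of word. Check which words begin with 't':
  'fog' -> no
  'sun' -> no
  'run' -> no
  'pot' -> no
  'cot' -> no
  'sun' -> no
  'dig' -> no
Matching words: []
Count: 0

0


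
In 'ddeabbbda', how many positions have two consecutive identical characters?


Looking for consecutive identical characters in 'ddeabbbda':
  pos 0-1: 'd' vs 'd' -> MATCH ('dd')
  pos 1-2: 'd' vs 'e' -> different
  pos 2-3: 'e' vs 'a' -> different
  pos 3-4: 'a' vs 'b' -> different
  pos 4-5: 'b' vs 'b' -> MATCH ('bb')
  pos 5-6: 'b' vs 'b' -> MATCH ('bb')
  pos 6-7: 'b' vs 'd' -> different
  pos 7-8: 'd' vs 'a' -> different
Consecutive identical pairs: ['dd', 'bb', 'bb']
Count: 3

3


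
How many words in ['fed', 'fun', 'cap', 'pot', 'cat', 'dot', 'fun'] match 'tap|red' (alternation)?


Alternation 'tap|red' matches either 'tap' or 'red'.
Checking each word:
  'fed' -> no
  'fun' -> no
  'cap' -> no
  'pot' -> no
  'cat' -> no
  'dot' -> no
  'fun' -> no
Matches: []
Count: 0

0


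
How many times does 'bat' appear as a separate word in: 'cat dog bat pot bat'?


Scanning each word for exact match 'bat':
  Word 1: 'cat' -> no
  Word 2: 'dog' -> no
  Word 3: 'bat' -> MATCH
  Word 4: 'pot' -> no
  Word 5: 'bat' -> MATCH
Total matches: 2

2


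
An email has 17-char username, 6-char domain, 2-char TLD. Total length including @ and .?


An email address has format: username@domain.tld
Username length: 17
'@' character: 1
Domain length: 6
'.' character: 1
TLD length: 2
Total = 17 + 1 + 6 + 1 + 2 = 27

27


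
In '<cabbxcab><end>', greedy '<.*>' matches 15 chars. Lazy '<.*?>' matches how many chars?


Greedy '<.*>' tries to match as MUCH as possible.
Lazy '<.*?>' tries to match as LITTLE as possible.

String: '<cabbxcab><end>'
Greedy '<.*>' starts at first '<' and extends to the LAST '>': '<cabbxcab><end>' (15 chars)
Lazy '<.*?>' starts at first '<' and stops at the FIRST '>': '<cabbxcab>' (10 chars)

10


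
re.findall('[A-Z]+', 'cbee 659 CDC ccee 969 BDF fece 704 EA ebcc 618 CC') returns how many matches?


Pattern '[A-Z]+' finds one or more uppercase letters.
Text: 'cbee 659 CDC ccee 969 BDF fece 704 EA ebcc 618 CC'
Scanning for matches:
  Match 1: 'CDC'
  Match 2: 'BDF'
  Match 3: 'EA'
  Match 4: 'CC'
Total matches: 4

4


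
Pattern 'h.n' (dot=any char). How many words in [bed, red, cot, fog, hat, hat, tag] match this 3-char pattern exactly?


Pattern 'h.n' means: starts with 'h', any single char, ends with 'n'.
Checking each word (must be exactly 3 chars):
  'bed' (len=3): no
  'red' (len=3): no
  'cot' (len=3): no
  'fog' (len=3): no
  'hat' (len=3): no
  'hat' (len=3): no
  'tag' (len=3): no
Matching words: []
Total: 0

0


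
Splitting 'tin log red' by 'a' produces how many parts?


Splitting by 'a' breaks the string at each occurrence of the separator.
Text: 'tin log red'
Parts after split:
  Part 1: 'tin log red'
Total parts: 1

1


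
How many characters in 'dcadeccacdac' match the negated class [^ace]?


Negated class [^ace] matches any char NOT in {a, c, e}
Scanning 'dcadeccacdac':
  pos 0: 'd' -> MATCH
  pos 1: 'c' -> no (excluded)
  pos 2: 'a' -> no (excluded)
  pos 3: 'd' -> MATCH
  pos 4: 'e' -> no (excluded)
  pos 5: 'c' -> no (excluded)
  pos 6: 'c' -> no (excluded)
  pos 7: 'a' -> no (excluded)
  pos 8: 'c' -> no (excluded)
  pos 9: 'd' -> MATCH
  pos 10: 'a' -> no (excluded)
  pos 11: 'c' -> no (excluded)
Total matches: 3

3


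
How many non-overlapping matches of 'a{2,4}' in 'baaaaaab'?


Pattern 'a{2,4}' matches between 2 and 4 consecutive a's (greedy).
String: 'baaaaaab'
Finding runs of a's and applying greedy matching:
  Run at pos 1: 'aaaaaa' (length 6)
Matches: ['aaaa', 'aa']
Count: 2

2


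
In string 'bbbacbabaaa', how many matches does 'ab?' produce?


Pattern 'ab?' matches 'a' optionally followed by 'b'.
String: 'bbbacbabaaa'
Scanning left to right for 'a' then checking next char:
  Match 1: 'a' (a not followed by b)
  Match 2: 'ab' (a followed by b)
  Match 3: 'a' (a not followed by b)
  Match 4: 'a' (a not followed by b)
  Match 5: 'a' (a not followed by b)
Total matches: 5

5


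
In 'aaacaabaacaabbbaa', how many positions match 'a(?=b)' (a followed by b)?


Lookahead 'a(?=b)' matches 'a' only when followed by 'b'.
String: 'aaacaabaacaabbbaa'
Checking each position where char is 'a':
  pos 0: 'a' -> no (next='a')
  pos 1: 'a' -> no (next='a')
  pos 2: 'a' -> no (next='c')
  pos 4: 'a' -> no (next='a')
  pos 5: 'a' -> MATCH (next='b')
  pos 7: 'a' -> no (next='a')
  pos 8: 'a' -> no (next='c')
  pos 10: 'a' -> no (next='a')
  pos 11: 'a' -> MATCH (next='b')
  pos 15: 'a' -> no (next='a')
Matching positions: [5, 11]
Count: 2

2


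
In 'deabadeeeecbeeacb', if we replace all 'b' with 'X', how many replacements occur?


re.sub('b', 'X', text) replaces every occurrence of 'b' with 'X'.
Text: 'deabadeeeecbeeacb'
Scanning for 'b':
  pos 3: 'b' -> replacement #1
  pos 11: 'b' -> replacement #2
  pos 16: 'b' -> replacement #3
Total replacements: 3

3


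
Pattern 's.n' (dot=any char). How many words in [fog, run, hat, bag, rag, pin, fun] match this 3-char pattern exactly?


Pattern 's.n' means: starts with 's', any single char, ends with 'n'.
Checking each word (must be exactly 3 chars):
  'fog' (len=3): no
  'run' (len=3): no
  'hat' (len=3): no
  'bag' (len=3): no
  'rag' (len=3): no
  'pin' (len=3): no
  'fun' (len=3): no
Matching words: []
Total: 0

0


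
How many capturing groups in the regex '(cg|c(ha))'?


To count capturing groups, count each '(' that starts a group.
Pattern: '(cg|c(ha))'
Walking through the pattern:
  Position 0: '(' -> group #1
  Position 5: '(' -> group #2
Total capturing groups: 2

2


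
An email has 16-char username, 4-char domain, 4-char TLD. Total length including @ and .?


An email address has format: username@domain.tld
Username length: 16
'@' character: 1
Domain length: 4
'.' character: 1
TLD length: 4
Total = 16 + 1 + 4 + 1 + 4 = 26

26


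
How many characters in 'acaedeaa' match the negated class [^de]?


Negated class [^de] matches any char NOT in {d, e}
Scanning 'acaedeaa':
  pos 0: 'a' -> MATCH
  pos 1: 'c' -> MATCH
  pos 2: 'a' -> MATCH
  pos 3: 'e' -> no (excluded)
  pos 4: 'd' -> no (excluded)
  pos 5: 'e' -> no (excluded)
  pos 6: 'a' -> MATCH
  pos 7: 'a' -> MATCH
Total matches: 5

5


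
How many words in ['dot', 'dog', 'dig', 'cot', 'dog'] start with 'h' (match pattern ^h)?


Pattern ^h anchors to start of word. Check which words begin with 'h':
  'dot' -> no
  'dog' -> no
  'dig' -> no
  'cot' -> no
  'dog' -> no
Matching words: []
Count: 0

0


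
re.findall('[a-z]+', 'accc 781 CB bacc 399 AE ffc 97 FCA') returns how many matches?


Pattern '[a-z]+' finds one or more lowercase letters.
Text: 'accc 781 CB bacc 399 AE ffc 97 FCA'
Scanning for matches:
  Match 1: 'accc'
  Match 2: 'bacc'
  Match 3: 'ffc'
Total matches: 3

3


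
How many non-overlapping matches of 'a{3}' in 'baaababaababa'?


Pattern 'a{3}' matches exactly 3 consecutive a's (greedy, non-overlapping).
String: 'baaababaababa'
Scanning for runs of a's:
  Run at pos 1: 'aaa' (length 3) -> 1 match(es)
  Run at pos 5: 'a' (length 1) -> 0 match(es)
  Run at pos 7: 'aa' (length 2) -> 0 match(es)
  Run at pos 10: 'a' (length 1) -> 0 match(es)
  Run at pos 12: 'a' (length 1) -> 0 match(es)
Matches found: ['aaa']
Total: 1

1


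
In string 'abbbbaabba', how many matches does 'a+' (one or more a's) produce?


Pattern 'a+' matches one or more consecutive a's.
String: 'abbbbaabba'
Scanning for runs of a:
  Match 1: 'a' (length 1)
  Match 2: 'aa' (length 2)
  Match 3: 'a' (length 1)
Total matches: 3

3


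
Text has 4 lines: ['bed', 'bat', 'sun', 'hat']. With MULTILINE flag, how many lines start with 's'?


With MULTILINE flag, ^ matches the start of each line.
Lines: ['bed', 'bat', 'sun', 'hat']
Checking which lines start with 's':
  Line 1: 'bed' -> no
  Line 2: 'bat' -> no
  Line 3: 'sun' -> MATCH
  Line 4: 'hat' -> no
Matching lines: ['sun']
Count: 1

1


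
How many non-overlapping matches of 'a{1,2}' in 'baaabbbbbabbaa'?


Pattern 'a{1,2}' matches between 1 and 2 consecutive a's (greedy).
String: 'baaabbbbbabbaa'
Finding runs of a's and applying greedy matching:
  Run at pos 1: 'aaa' (length 3)
  Run at pos 9: 'a' (length 1)
  Run at pos 12: 'aa' (length 2)
Matches: ['aa', 'a', 'a', 'aa']
Count: 4

4


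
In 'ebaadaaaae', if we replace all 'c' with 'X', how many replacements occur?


re.sub('c', 'X', text) replaces every occurrence of 'c' with 'X'.
Text: 'ebaadaaaae'
Scanning for 'c':
Total replacements: 0

0


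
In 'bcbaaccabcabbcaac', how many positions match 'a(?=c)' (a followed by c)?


Lookahead 'a(?=c)' matches 'a' only when followed by 'c'.
String: 'bcbaaccabcabbcaac'
Checking each position where char is 'a':
  pos 3: 'a' -> no (next='a')
  pos 4: 'a' -> MATCH (next='c')
  pos 7: 'a' -> no (next='b')
  pos 10: 'a' -> no (next='b')
  pos 14: 'a' -> no (next='a')
  pos 15: 'a' -> MATCH (next='c')
Matching positions: [4, 15]
Count: 2

2


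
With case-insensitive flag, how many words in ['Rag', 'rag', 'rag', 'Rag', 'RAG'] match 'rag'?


Case-insensitive matching: compare each word's lowercase form to 'rag'.
  'Rag' -> lower='rag' -> MATCH
  'rag' -> lower='rag' -> MATCH
  'rag' -> lower='rag' -> MATCH
  'Rag' -> lower='rag' -> MATCH
  'RAG' -> lower='rag' -> MATCH
Matches: ['Rag', 'rag', 'rag', 'Rag', 'RAG']
Count: 5

5


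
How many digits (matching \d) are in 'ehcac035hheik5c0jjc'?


\d matches any digit 0-9.
Scanning 'ehcac035hheik5c0jjc':
  pos 5: '0' -> DIGIT
  pos 6: '3' -> DIGIT
  pos 7: '5' -> DIGIT
  pos 13: '5' -> DIGIT
  pos 15: '0' -> DIGIT
Digits found: ['0', '3', '5', '5', '0']
Total: 5

5


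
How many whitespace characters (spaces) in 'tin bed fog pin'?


\s matches whitespace characters (spaces, tabs, etc.).
Text: 'tin bed fog pin'
This text has 4 words separated by spaces.
Number of spaces = number of words - 1 = 4 - 1 = 3

3


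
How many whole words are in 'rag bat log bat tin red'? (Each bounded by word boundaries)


Word boundaries (\b) mark the start/end of each word.
Text: 'rag bat log bat tin red'
Splitting by whitespace:
  Word 1: 'rag'
  Word 2: 'bat'
  Word 3: 'log'
  Word 4: 'bat'
  Word 5: 'tin'
  Word 6: 'red'
Total whole words: 6

6


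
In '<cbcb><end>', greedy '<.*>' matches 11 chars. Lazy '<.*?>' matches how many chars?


Greedy '<.*>' tries to match as MUCH as possible.
Lazy '<.*?>' tries to match as LITTLE as possible.

String: '<cbcb><end>'
Greedy '<.*>' starts at first '<' and extends to the LAST '>': '<cbcb><end>' (11 chars)
Lazy '<.*?>' starts at first '<' and stops at the FIRST '>': '<cbcb>' (6 chars)

6


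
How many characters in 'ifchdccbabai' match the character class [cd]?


Character class [cd] matches any of: {c, d}
Scanning string 'ifchdccbabai' character by character:
  pos 0: 'i' -> no
  pos 1: 'f' -> no
  pos 2: 'c' -> MATCH
  pos 3: 'h' -> no
  pos 4: 'd' -> MATCH
  pos 5: 'c' -> MATCH
  pos 6: 'c' -> MATCH
  pos 7: 'b' -> no
  pos 8: 'a' -> no
  pos 9: 'b' -> no
  pos 10: 'a' -> no
  pos 11: 'i' -> no
Total matches: 4

4


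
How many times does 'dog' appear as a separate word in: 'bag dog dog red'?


Scanning each word for exact match 'dog':
  Word 1: 'bag' -> no
  Word 2: 'dog' -> MATCH
  Word 3: 'dog' -> MATCH
  Word 4: 'red' -> no
Total matches: 2

2


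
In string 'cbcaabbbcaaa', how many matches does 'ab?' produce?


Pattern 'ab?' matches 'a' optionally followed by 'b'.
String: 'cbcaabbbcaaa'
Scanning left to right for 'a' then checking next char:
  Match 1: 'a' (a not followed by b)
  Match 2: 'ab' (a followed by b)
  Match 3: 'a' (a not followed by b)
  Match 4: 'a' (a not followed by b)
  Match 5: 'a' (a not followed by b)
Total matches: 5

5


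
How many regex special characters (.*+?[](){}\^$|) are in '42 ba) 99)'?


Regex special characters are: . * + ? [ ] ( ) { } \ ^ $ |
Scanning '42 ba) 99)':
  pos 5: ')' -> SPECIAL
  pos 9: ')' -> SPECIAL
Special chars found: [')', ')']
Total: 2

2


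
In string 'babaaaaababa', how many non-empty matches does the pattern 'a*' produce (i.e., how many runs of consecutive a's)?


Pattern 'a*' matches zero or more a's. We want non-empty runs of consecutive a's.
String: 'babaaaaababa'
Walking through the string to find runs of a's:
  Run 1: positions 1-1 -> 'a'
  Run 2: positions 3-7 -> 'aaaaa'
  Run 3: positions 9-9 -> 'a'
  Run 4: positions 11-11 -> 'a'
Non-empty runs found: ['a', 'aaaaa', 'a', 'a']
Count: 4

4


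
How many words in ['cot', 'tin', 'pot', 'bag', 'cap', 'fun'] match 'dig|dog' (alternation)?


Alternation 'dig|dog' matches either 'dig' or 'dog'.
Checking each word:
  'cot' -> no
  'tin' -> no
  'pot' -> no
  'bag' -> no
  'cap' -> no
  'fun' -> no
Matches: []
Count: 0

0


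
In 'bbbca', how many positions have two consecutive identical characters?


Looking for consecutive identical characters in 'bbbca':
  pos 0-1: 'b' vs 'b' -> MATCH ('bb')
  pos 1-2: 'b' vs 'b' -> MATCH ('bb')
  pos 2-3: 'b' vs 'c' -> different
  pos 3-4: 'c' vs 'a' -> different
Consecutive identical pairs: ['bb', 'bb']
Count: 2

2


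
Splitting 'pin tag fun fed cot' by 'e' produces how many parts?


Splitting by 'e' breaks the string at each occurrence of the separator.
Text: 'pin tag fun fed cot'
Parts after split:
  Part 1: 'pin tag fun f'
  Part 2: 'd cot'
Total parts: 2

2


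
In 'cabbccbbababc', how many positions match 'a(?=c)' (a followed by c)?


Lookahead 'a(?=c)' matches 'a' only when followed by 'c'.
String: 'cabbccbbababc'
Checking each position where char is 'a':
  pos 1: 'a' -> no (next='b')
  pos 8: 'a' -> no (next='b')
  pos 10: 'a' -> no (next='b')
Matching positions: []
Count: 0

0


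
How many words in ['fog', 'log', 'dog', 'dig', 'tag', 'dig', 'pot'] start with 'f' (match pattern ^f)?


Pattern ^f anchors to start of word. Check which words begin with 'f':
  'fog' -> MATCH (starts with 'f')
  'log' -> no
  'dog' -> no
  'dig' -> no
  'tag' -> no
  'dig' -> no
  'pot' -> no
Matching words: ['fog']
Count: 1

1


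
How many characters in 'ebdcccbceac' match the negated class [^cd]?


Negated class [^cd] matches any char NOT in {c, d}
Scanning 'ebdcccbceac':
  pos 0: 'e' -> MATCH
  pos 1: 'b' -> MATCH
  pos 2: 'd' -> no (excluded)
  pos 3: 'c' -> no (excluded)
  pos 4: 'c' -> no (excluded)
  pos 5: 'c' -> no (excluded)
  pos 6: 'b' -> MATCH
  pos 7: 'c' -> no (excluded)
  pos 8: 'e' -> MATCH
  pos 9: 'a' -> MATCH
  pos 10: 'c' -> no (excluded)
Total matches: 5

5


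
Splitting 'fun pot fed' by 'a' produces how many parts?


Splitting by 'a' breaks the string at each occurrence of the separator.
Text: 'fun pot fed'
Parts after split:
  Part 1: 'fun pot fed'
Total parts: 1

1


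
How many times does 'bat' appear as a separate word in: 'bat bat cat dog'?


Scanning each word for exact match 'bat':
  Word 1: 'bat' -> MATCH
  Word 2: 'bat' -> MATCH
  Word 3: 'cat' -> no
  Word 4: 'dog' -> no
Total matches: 2

2


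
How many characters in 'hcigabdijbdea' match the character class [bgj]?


Character class [bgj] matches any of: {b, g, j}
Scanning string 'hcigabdijbdea' character by character:
  pos 0: 'h' -> no
  pos 1: 'c' -> no
  pos 2: 'i' -> no
  pos 3: 'g' -> MATCH
  pos 4: 'a' -> no
  pos 5: 'b' -> MATCH
  pos 6: 'd' -> no
  pos 7: 'i' -> no
  pos 8: 'j' -> MATCH
  pos 9: 'b' -> MATCH
  pos 10: 'd' -> no
  pos 11: 'e' -> no
  pos 12: 'a' -> no
Total matches: 4

4


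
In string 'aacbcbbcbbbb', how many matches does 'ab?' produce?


Pattern 'ab?' matches 'a' optionally followed by 'b'.
String: 'aacbcbbcbbbb'
Scanning left to right for 'a' then checking next char:
  Match 1: 'a' (a not followed by b)
  Match 2: 'a' (a not followed by b)
Total matches: 2

2


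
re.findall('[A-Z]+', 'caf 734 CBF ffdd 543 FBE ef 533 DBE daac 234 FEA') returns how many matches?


Pattern '[A-Z]+' finds one or more uppercase letters.
Text: 'caf 734 CBF ffdd 543 FBE ef 533 DBE daac 234 FEA'
Scanning for matches:
  Match 1: 'CBF'
  Match 2: 'FBE'
  Match 3: 'DBE'
  Match 4: 'FEA'
Total matches: 4

4


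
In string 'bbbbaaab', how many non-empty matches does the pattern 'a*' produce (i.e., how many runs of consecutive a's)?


Pattern 'a*' matches zero or more a's. We want non-empty runs of consecutive a's.
String: 'bbbbaaab'
Walking through the string to find runs of a's:
  Run 1: positions 4-6 -> 'aaa'
Non-empty runs found: ['aaa']
Count: 1

1


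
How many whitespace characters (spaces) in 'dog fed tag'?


\s matches whitespace characters (spaces, tabs, etc.).
Text: 'dog fed tag'
This text has 3 words separated by spaces.
Number of spaces = number of words - 1 = 3 - 1 = 2

2


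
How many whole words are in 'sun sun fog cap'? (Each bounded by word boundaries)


Word boundaries (\b) mark the start/end of each word.
Text: 'sun sun fog cap'
Splitting by whitespace:
  Word 1: 'sun'
  Word 2: 'sun'
  Word 3: 'fog'
  Word 4: 'cap'
Total whole words: 4

4


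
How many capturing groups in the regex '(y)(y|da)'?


To count capturing groups, count each '(' that starts a group.
Pattern: '(y)(y|da)'
Walking through the pattern:
  Position 0: '(' -> group #1
  Position 3: '(' -> group #2
Total capturing groups: 2

2


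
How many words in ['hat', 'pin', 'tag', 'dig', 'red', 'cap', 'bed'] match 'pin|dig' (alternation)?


Alternation 'pin|dig' matches either 'pin' or 'dig'.
Checking each word:
  'hat' -> no
  'pin' -> MATCH
  'tag' -> no
  'dig' -> MATCH
  'red' -> no
  'cap' -> no
  'bed' -> no
Matches: ['pin', 'dig']
Count: 2

2


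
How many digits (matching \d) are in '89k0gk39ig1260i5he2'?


\d matches any digit 0-9.
Scanning '89k0gk39ig1260i5he2':
  pos 0: '8' -> DIGIT
  pos 1: '9' -> DIGIT
  pos 3: '0' -> DIGIT
  pos 6: '3' -> DIGIT
  pos 7: '9' -> DIGIT
  pos 10: '1' -> DIGIT
  pos 11: '2' -> DIGIT
  pos 12: '6' -> DIGIT
  pos 13: '0' -> DIGIT
  pos 15: '5' -> DIGIT
  pos 18: '2' -> DIGIT
Digits found: ['8', '9', '0', '3', '9', '1', '2', '6', '0', '5', '2']
Total: 11

11


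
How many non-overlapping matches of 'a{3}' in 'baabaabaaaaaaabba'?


Pattern 'a{3}' matches exactly 3 consecutive a's (greedy, non-overlapping).
String: 'baabaabaaaaaaabba'
Scanning for runs of a's:
  Run at pos 1: 'aa' (length 2) -> 0 match(es)
  Run at pos 4: 'aa' (length 2) -> 0 match(es)
  Run at pos 7: 'aaaaaaa' (length 7) -> 2 match(es)
  Run at pos 16: 'a' (length 1) -> 0 match(es)
Matches found: ['aaa', 'aaa']
Total: 2

2


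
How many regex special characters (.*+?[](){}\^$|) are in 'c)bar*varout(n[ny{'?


Regex special characters are: . * + ? [ ] ( ) { } \ ^ $ |
Scanning 'c)bar*varout(n[ny{':
  pos 1: ')' -> SPECIAL
  pos 5: '*' -> SPECIAL
  pos 12: '(' -> SPECIAL
  pos 14: '[' -> SPECIAL
  pos 17: '{' -> SPECIAL
Special chars found: [')', '*', '(', '[', '{']
Total: 5

5


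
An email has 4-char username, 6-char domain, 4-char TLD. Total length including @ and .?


An email address has format: username@domain.tld
Username length: 4
'@' character: 1
Domain length: 6
'.' character: 1
TLD length: 4
Total = 4 + 1 + 6 + 1 + 4 = 16

16


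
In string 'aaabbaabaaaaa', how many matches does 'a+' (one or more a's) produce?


Pattern 'a+' matches one or more consecutive a's.
String: 'aaabbaabaaaaa'
Scanning for runs of a:
  Match 1: 'aaa' (length 3)
  Match 2: 'aa' (length 2)
  Match 3: 'aaaaa' (length 5)
Total matches: 3

3


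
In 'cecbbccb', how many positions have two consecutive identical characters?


Looking for consecutive identical characters in 'cecbbccb':
  pos 0-1: 'c' vs 'e' -> different
  pos 1-2: 'e' vs 'c' -> different
  pos 2-3: 'c' vs 'b' -> different
  pos 3-4: 'b' vs 'b' -> MATCH ('bb')
  pos 4-5: 'b' vs 'c' -> different
  pos 5-6: 'c' vs 'c' -> MATCH ('cc')
  pos 6-7: 'c' vs 'b' -> different
Consecutive identical pairs: ['bb', 'cc']
Count: 2

2


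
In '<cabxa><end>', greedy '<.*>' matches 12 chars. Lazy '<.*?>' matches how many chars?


Greedy '<.*>' tries to match as MUCH as possible.
Lazy '<.*?>' tries to match as LITTLE as possible.

String: '<cabxa><end>'
Greedy '<.*>' starts at first '<' and extends to the LAST '>': '<cabxa><end>' (12 chars)
Lazy '<.*?>' starts at first '<' and stops at the FIRST '>': '<cabxa>' (7 chars)

7


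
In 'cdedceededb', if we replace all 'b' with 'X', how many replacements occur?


re.sub('b', 'X', text) replaces every occurrence of 'b' with 'X'.
Text: 'cdedceededb'
Scanning for 'b':
  pos 10: 'b' -> replacement #1
Total replacements: 1

1


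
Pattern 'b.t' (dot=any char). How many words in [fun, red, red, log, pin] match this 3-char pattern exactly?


Pattern 'b.t' means: starts with 'b', any single char, ends with 't'.
Checking each word (must be exactly 3 chars):
  'fun' (len=3): no
  'red' (len=3): no
  'red' (len=3): no
  'log' (len=3): no
  'pin' (len=3): no
Matching words: []
Total: 0

0


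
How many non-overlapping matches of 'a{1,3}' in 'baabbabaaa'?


Pattern 'a{1,3}' matches between 1 and 3 consecutive a's (greedy).
String: 'baabbabaaa'
Finding runs of a's and applying greedy matching:
  Run at pos 1: 'aa' (length 2)
  Run at pos 5: 'a' (length 1)
  Run at pos 7: 'aaa' (length 3)
Matches: ['aa', 'a', 'aaa']
Count: 3

3


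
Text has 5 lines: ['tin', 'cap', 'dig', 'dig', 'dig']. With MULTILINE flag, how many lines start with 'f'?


With MULTILINE flag, ^ matches the start of each line.
Lines: ['tin', 'cap', 'dig', 'dig', 'dig']
Checking which lines start with 'f':
  Line 1: 'tin' -> no
  Line 2: 'cap' -> no
  Line 3: 'dig' -> no
  Line 4: 'dig' -> no
  Line 5: 'dig' -> no
Matching lines: []
Count: 0

0


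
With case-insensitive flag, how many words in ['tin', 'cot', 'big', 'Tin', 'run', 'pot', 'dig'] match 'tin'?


Case-insensitive matching: compare each word's lowercase form to 'tin'.
  'tin' -> lower='tin' -> MATCH
  'cot' -> lower='cot' -> no
  'big' -> lower='big' -> no
  'Tin' -> lower='tin' -> MATCH
  'run' -> lower='run' -> no
  'pot' -> lower='pot' -> no
  'dig' -> lower='dig' -> no
Matches: ['tin', 'Tin']
Count: 2

2


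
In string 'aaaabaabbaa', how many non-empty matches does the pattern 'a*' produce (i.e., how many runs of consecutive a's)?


Pattern 'a*' matches zero or more a's. We want non-empty runs of consecutive a's.
String: 'aaaabaabbaa'
Walking through the string to find runs of a's:
  Run 1: positions 0-3 -> 'aaaa'
  Run 2: positions 5-6 -> 'aa'
  Run 3: positions 9-10 -> 'aa'
Non-empty runs found: ['aaaa', 'aa', 'aa']
Count: 3

3


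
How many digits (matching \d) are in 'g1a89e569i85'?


\d matches any digit 0-9.
Scanning 'g1a89e569i85':
  pos 1: '1' -> DIGIT
  pos 3: '8' -> DIGIT
  pos 4: '9' -> DIGIT
  pos 6: '5' -> DIGIT
  pos 7: '6' -> DIGIT
  pos 8: '9' -> DIGIT
  pos 10: '8' -> DIGIT
  pos 11: '5' -> DIGIT
Digits found: ['1', '8', '9', '5', '6', '9', '8', '5']
Total: 8

8


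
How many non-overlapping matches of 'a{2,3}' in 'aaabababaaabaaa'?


Pattern 'a{2,3}' matches between 2 and 3 consecutive a's (greedy).
String: 'aaabababaaabaaa'
Finding runs of a's and applying greedy matching:
  Run at pos 0: 'aaa' (length 3)
  Run at pos 4: 'a' (length 1)
  Run at pos 6: 'a' (length 1)
  Run at pos 8: 'aaa' (length 3)
  Run at pos 12: 'aaa' (length 3)
Matches: ['aaa', 'aaa', 'aaa']
Count: 3

3


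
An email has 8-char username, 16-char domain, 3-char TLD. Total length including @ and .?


An email address has format: username@domain.tld
Username length: 8
'@' character: 1
Domain length: 16
'.' character: 1
TLD length: 3
Total = 8 + 1 + 16 + 1 + 3 = 29

29


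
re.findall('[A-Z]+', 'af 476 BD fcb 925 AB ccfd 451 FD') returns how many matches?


Pattern '[A-Z]+' finds one or more uppercase letters.
Text: 'af 476 BD fcb 925 AB ccfd 451 FD'
Scanning for matches:
  Match 1: 'BD'
  Match 2: 'AB'
  Match 3: 'FD'
Total matches: 3

3


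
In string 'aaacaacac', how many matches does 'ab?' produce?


Pattern 'ab?' matches 'a' optionally followed by 'b'.
String: 'aaacaacac'
Scanning left to right for 'a' then checking next char:
  Match 1: 'a' (a not followed by b)
  Match 2: 'a' (a not followed by b)
  Match 3: 'a' (a not followed by b)
  Match 4: 'a' (a not followed by b)
  Match 5: 'a' (a not followed by b)
  Match 6: 'a' (a not followed by b)
Total matches: 6

6


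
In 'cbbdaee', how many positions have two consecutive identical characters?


Looking for consecutive identical characters in 'cbbdaee':
  pos 0-1: 'c' vs 'b' -> different
  pos 1-2: 'b' vs 'b' -> MATCH ('bb')
  pos 2-3: 'b' vs 'd' -> different
  pos 3-4: 'd' vs 'a' -> different
  pos 4-5: 'a' vs 'e' -> different
  pos 5-6: 'e' vs 'e' -> MATCH ('ee')
Consecutive identical pairs: ['bb', 'ee']
Count: 2

2


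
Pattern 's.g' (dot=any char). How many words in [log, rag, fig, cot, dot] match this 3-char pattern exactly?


Pattern 's.g' means: starts with 's', any single char, ends with 'g'.
Checking each word (must be exactly 3 chars):
  'log' (len=3): no
  'rag' (len=3): no
  'fig' (len=3): no
  'cot' (len=3): no
  'dot' (len=3): no
Matching words: []
Total: 0

0


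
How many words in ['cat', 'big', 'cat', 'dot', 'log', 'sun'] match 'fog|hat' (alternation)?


Alternation 'fog|hat' matches either 'fog' or 'hat'.
Checking each word:
  'cat' -> no
  'big' -> no
  'cat' -> no
  'dot' -> no
  'log' -> no
  'sun' -> no
Matches: []
Count: 0

0


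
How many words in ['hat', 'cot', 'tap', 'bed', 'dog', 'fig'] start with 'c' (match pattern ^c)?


Pattern ^c anchors to start of word. Check which words begin with 'c':
  'hat' -> no
  'cot' -> MATCH (starts with 'c')
  'tap' -> no
  'bed' -> no
  'dog' -> no
  'fig' -> no
Matching words: ['cot']
Count: 1

1


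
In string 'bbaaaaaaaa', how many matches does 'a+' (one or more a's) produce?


Pattern 'a+' matches one or more consecutive a's.
String: 'bbaaaaaaaa'
Scanning for runs of a:
  Match 1: 'aaaaaaaa' (length 8)
Total matches: 1

1


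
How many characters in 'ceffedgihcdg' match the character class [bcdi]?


Character class [bcdi] matches any of: {b, c, d, i}
Scanning string 'ceffedgihcdg' character by character:
  pos 0: 'c' -> MATCH
  pos 1: 'e' -> no
  pos 2: 'f' -> no
  pos 3: 'f' -> no
  pos 4: 'e' -> no
  pos 5: 'd' -> MATCH
  pos 6: 'g' -> no
  pos 7: 'i' -> MATCH
  pos 8: 'h' -> no
  pos 9: 'c' -> MATCH
  pos 10: 'd' -> MATCH
  pos 11: 'g' -> no
Total matches: 5

5


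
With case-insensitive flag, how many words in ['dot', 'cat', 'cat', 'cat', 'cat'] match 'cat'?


Case-insensitive matching: compare each word's lowercase form to 'cat'.
  'dot' -> lower='dot' -> no
  'cat' -> lower='cat' -> MATCH
  'cat' -> lower='cat' -> MATCH
  'cat' -> lower='cat' -> MATCH
  'cat' -> lower='cat' -> MATCH
Matches: ['cat', 'cat', 'cat', 'cat']
Count: 4

4


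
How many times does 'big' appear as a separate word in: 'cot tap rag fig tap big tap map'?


Scanning each word for exact match 'big':
  Word 1: 'cot' -> no
  Word 2: 'tap' -> no
  Word 3: 'rag' -> no
  Word 4: 'fig' -> no
  Word 5: 'tap' -> no
  Word 6: 'big' -> MATCH
  Word 7: 'tap' -> no
  Word 8: 'map' -> no
Total matches: 1

1


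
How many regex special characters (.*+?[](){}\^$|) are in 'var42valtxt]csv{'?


Regex special characters are: . * + ? [ ] ( ) { } \ ^ $ |
Scanning 'var42valtxt]csv{':
  pos 11: ']' -> SPECIAL
  pos 15: '{' -> SPECIAL
Special chars found: [']', '{']
Total: 2

2


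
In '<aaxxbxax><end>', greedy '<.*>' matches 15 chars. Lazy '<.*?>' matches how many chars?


Greedy '<.*>' tries to match as MUCH as possible.
Lazy '<.*?>' tries to match as LITTLE as possible.

String: '<aaxxbxax><end>'
Greedy '<.*>' starts at first '<' and extends to the LAST '>': '<aaxxbxax><end>' (15 chars)
Lazy '<.*?>' starts at first '<' and stops at the FIRST '>': '<aaxxbxax>' (10 chars)

10


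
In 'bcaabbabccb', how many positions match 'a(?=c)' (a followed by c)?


Lookahead 'a(?=c)' matches 'a' only when followed by 'c'.
String: 'bcaabbabccb'
Checking each position where char is 'a':
  pos 2: 'a' -> no (next='a')
  pos 3: 'a' -> no (next='b')
  pos 6: 'a' -> no (next='b')
Matching positions: []
Count: 0

0


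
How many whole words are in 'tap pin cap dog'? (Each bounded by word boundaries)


Word boundaries (\b) mark the start/end of each word.
Text: 'tap pin cap dog'
Splitting by whitespace:
  Word 1: 'tap'
  Word 2: 'pin'
  Word 3: 'cap'
  Word 4: 'dog'
Total whole words: 4

4


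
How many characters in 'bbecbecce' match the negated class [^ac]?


Negated class [^ac] matches any char NOT in {a, c}
Scanning 'bbecbecce':
  pos 0: 'b' -> MATCH
  pos 1: 'b' -> MATCH
  pos 2: 'e' -> MATCH
  pos 3: 'c' -> no (excluded)
  pos 4: 'b' -> MATCH
  pos 5: 'e' -> MATCH
  pos 6: 'c' -> no (excluded)
  pos 7: 'c' -> no (excluded)
  pos 8: 'e' -> MATCH
Total matches: 6

6


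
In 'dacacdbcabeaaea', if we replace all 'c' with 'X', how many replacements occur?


re.sub('c', 'X', text) replaces every occurrence of 'c' with 'X'.
Text: 'dacacdbcabeaaea'
Scanning for 'c':
  pos 2: 'c' -> replacement #1
  pos 4: 'c' -> replacement #2
  pos 7: 'c' -> replacement #3
Total replacements: 3

3


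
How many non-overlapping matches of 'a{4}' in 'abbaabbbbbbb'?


Pattern 'a{4}' matches exactly 4 consecutive a's (greedy, non-overlapping).
String: 'abbaabbbbbbb'
Scanning for runs of a's:
  Run at pos 0: 'a' (length 1) -> 0 match(es)
  Run at pos 3: 'aa' (length 2) -> 0 match(es)
Matches found: []
Total: 0

0


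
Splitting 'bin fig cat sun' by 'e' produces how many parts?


Splitting by 'e' breaks the string at each occurrence of the separator.
Text: 'bin fig cat sun'
Parts after split:
  Part 1: 'bin fig cat sun'
Total parts: 1

1


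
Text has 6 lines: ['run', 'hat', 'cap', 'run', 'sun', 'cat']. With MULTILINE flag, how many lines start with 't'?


With MULTILINE flag, ^ matches the start of each line.
Lines: ['run', 'hat', 'cap', 'run', 'sun', 'cat']
Checking which lines start with 't':
  Line 1: 'run' -> no
  Line 2: 'hat' -> no
  Line 3: 'cap' -> no
  Line 4: 'run' -> no
  Line 5: 'sun' -> no
  Line 6: 'cat' -> no
Matching lines: []
Count: 0

0


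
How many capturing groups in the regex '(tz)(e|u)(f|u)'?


To count capturing groups, count each '(' that starts a group.
Pattern: '(tz)(e|u)(f|u)'
Walking through the pattern:
  Position 0: '(' -> group #1
  Position 4: '(' -> group #2
  Position 9: '(' -> group #3
Total capturing groups: 3

3


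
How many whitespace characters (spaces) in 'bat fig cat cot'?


\s matches whitespace characters (spaces, tabs, etc.).
Text: 'bat fig cat cot'
This text has 4 words separated by spaces.
Number of spaces = number of words - 1 = 4 - 1 = 3

3


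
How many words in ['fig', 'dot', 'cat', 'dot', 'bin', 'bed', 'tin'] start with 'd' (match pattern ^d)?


Pattern ^d anchors to start of word. Check which words begin with 'd':
  'fig' -> no
  'dot' -> MATCH (starts with 'd')
  'cat' -> no
  'dot' -> MATCH (starts with 'd')
  'bin' -> no
  'bed' -> no
  'tin' -> no
Matching words: ['dot', 'dot']
Count: 2

2


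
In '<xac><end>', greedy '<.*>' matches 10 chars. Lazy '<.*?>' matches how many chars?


Greedy '<.*>' tries to match as MUCH as possible.
Lazy '<.*?>' tries to match as LITTLE as possible.

String: '<xac><end>'
Greedy '<.*>' starts at first '<' and extends to the LAST '>': '<xac><end>' (10 chars)
Lazy '<.*?>' starts at first '<' and stops at the FIRST '>': '<xac>' (5 chars)

5


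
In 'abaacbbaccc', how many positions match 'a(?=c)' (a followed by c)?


Lookahead 'a(?=c)' matches 'a' only when followed by 'c'.
String: 'abaacbbaccc'
Checking each position where char is 'a':
  pos 0: 'a' -> no (next='b')
  pos 2: 'a' -> no (next='a')
  pos 3: 'a' -> MATCH (next='c')
  pos 7: 'a' -> MATCH (next='c')
Matching positions: [3, 7]
Count: 2

2


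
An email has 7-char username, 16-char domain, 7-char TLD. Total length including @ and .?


An email address has format: username@domain.tld
Username length: 7
'@' character: 1
Domain length: 16
'.' character: 1
TLD length: 7
Total = 7 + 1 + 16 + 1 + 7 = 32

32


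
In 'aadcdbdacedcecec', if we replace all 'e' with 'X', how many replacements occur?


re.sub('e', 'X', text) replaces every occurrence of 'e' with 'X'.
Text: 'aadcdbdacedcecec'
Scanning for 'e':
  pos 9: 'e' -> replacement #1
  pos 12: 'e' -> replacement #2
  pos 14: 'e' -> replacement #3
Total replacements: 3

3


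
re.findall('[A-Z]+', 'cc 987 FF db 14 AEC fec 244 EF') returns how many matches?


Pattern '[A-Z]+' finds one or more uppercase letters.
Text: 'cc 987 FF db 14 AEC fec 244 EF'
Scanning for matches:
  Match 1: 'FF'
  Match 2: 'AEC'
  Match 3: 'EF'
Total matches: 3

3


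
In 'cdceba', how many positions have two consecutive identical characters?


Looking for consecutive identical characters in 'cdceba':
  pos 0-1: 'c' vs 'd' -> different
  pos 1-2: 'd' vs 'c' -> different
  pos 2-3: 'c' vs 'e' -> different
  pos 3-4: 'e' vs 'b' -> different
  pos 4-5: 'b' vs 'a' -> different
Consecutive identical pairs: []
Count: 0

0


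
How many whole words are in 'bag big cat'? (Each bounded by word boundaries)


Word boundaries (\b) mark the start/end of each word.
Text: 'bag big cat'
Splitting by whitespace:
  Word 1: 'bag'
  Word 2: 'big'
  Word 3: 'cat'
Total whole words: 3

3


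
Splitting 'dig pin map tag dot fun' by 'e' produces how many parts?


Splitting by 'e' breaks the string at each occurrence of the separator.
Text: 'dig pin map tag dot fun'
Parts after split:
  Part 1: 'dig pin map tag dot fun'
Total parts: 1

1


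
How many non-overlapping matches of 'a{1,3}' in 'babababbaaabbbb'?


Pattern 'a{1,3}' matches between 1 and 3 consecutive a's (greedy).
String: 'babababbaaabbbb'
Finding runs of a's and applying greedy matching:
  Run at pos 1: 'a' (length 1)
  Run at pos 3: 'a' (length 1)
  Run at pos 5: 'a' (length 1)
  Run at pos 8: 'aaa' (length 3)
Matches: ['a', 'a', 'a', 'aaa']
Count: 4

4


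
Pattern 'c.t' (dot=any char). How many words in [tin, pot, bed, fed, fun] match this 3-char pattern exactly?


Pattern 'c.t' means: starts with 'c', any single char, ends with 't'.
Checking each word (must be exactly 3 chars):
  'tin' (len=3): no
  'pot' (len=3): no
  'bed' (len=3): no
  'fed' (len=3): no
  'fun' (len=3): no
Matching words: []
Total: 0

0


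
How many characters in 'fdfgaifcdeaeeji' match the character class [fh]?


Character class [fh] matches any of: {f, h}
Scanning string 'fdfgaifcdeaeeji' character by character:
  pos 0: 'f' -> MATCH
  pos 1: 'd' -> no
  pos 2: 'f' -> MATCH
  pos 3: 'g' -> no
  pos 4: 'a' -> no
  pos 5: 'i' -> no
  pos 6: 'f' -> MATCH
  pos 7: 'c' -> no
  pos 8: 'd' -> no
  pos 9: 'e' -> no
  pos 10: 'a' -> no
  pos 11: 'e' -> no
  pos 12: 'e' -> no
  pos 13: 'j' -> no
  pos 14: 'i' -> no
Total matches: 3

3


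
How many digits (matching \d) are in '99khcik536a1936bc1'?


\d matches any digit 0-9.
Scanning '99khcik536a1936bc1':
  pos 0: '9' -> DIGIT
  pos 1: '9' -> DIGIT
  pos 7: '5' -> DIGIT
  pos 8: '3' -> DIGIT
  pos 9: '6' -> DIGIT
  pos 11: '1' -> DIGIT
  pos 12: '9' -> DIGIT
  pos 13: '3' -> DIGIT
  pos 14: '6' -> DIGIT
  pos 17: '1' -> DIGIT
Digits found: ['9', '9', '5', '3', '6', '1', '9', '3', '6', '1']
Total: 10

10


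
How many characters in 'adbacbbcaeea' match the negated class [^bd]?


Negated class [^bd] matches any char NOT in {b, d}
Scanning 'adbacbbcaeea':
  pos 0: 'a' -> MATCH
  pos 1: 'd' -> no (excluded)
  pos 2: 'b' -> no (excluded)
  pos 3: 'a' -> MATCH
  pos 4: 'c' -> MATCH
  pos 5: 'b' -> no (excluded)
  pos 6: 'b' -> no (excluded)
  pos 7: 'c' -> MATCH
  pos 8: 'a' -> MATCH
  pos 9: 'e' -> MATCH
  pos 10: 'e' -> MATCH
  pos 11: 'a' -> MATCH
Total matches: 8

8


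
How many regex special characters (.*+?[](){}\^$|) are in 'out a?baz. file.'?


Regex special characters are: . * + ? [ ] ( ) { } \ ^ $ |
Scanning 'out a?baz. file.':
  pos 5: '?' -> SPECIAL
  pos 9: '.' -> SPECIAL
  pos 15: '.' -> SPECIAL
Special chars found: ['?', '.', '.']
Total: 3

3


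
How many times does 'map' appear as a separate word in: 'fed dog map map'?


Scanning each word for exact match 'map':
  Word 1: 'fed' -> no
  Word 2: 'dog' -> no
  Word 3: 'map' -> MATCH
  Word 4: 'map' -> MATCH
Total matches: 2

2


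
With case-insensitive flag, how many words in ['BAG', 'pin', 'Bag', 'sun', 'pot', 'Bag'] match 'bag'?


Case-insensitive matching: compare each word's lowercase form to 'bag'.
  'BAG' -> lower='bag' -> MATCH
  'pin' -> lower='pin' -> no
  'Bag' -> lower='bag' -> MATCH
  'sun' -> lower='sun' -> no
  'pot' -> lower='pot' -> no
  'Bag' -> lower='bag' -> MATCH
Matches: ['BAG', 'Bag', 'Bag']
Count: 3

3


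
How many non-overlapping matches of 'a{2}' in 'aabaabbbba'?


Pattern 'a{2}' matches exactly 2 consecutive a's (greedy, non-overlapping).
String: 'aabaabbbba'
Scanning for runs of a's:
  Run at pos 0: 'aa' (length 2) -> 1 match(es)
  Run at pos 3: 'aa' (length 2) -> 1 match(es)
  Run at pos 9: 'a' (length 1) -> 0 match(es)
Matches found: ['aa', 'aa']
Total: 2

2


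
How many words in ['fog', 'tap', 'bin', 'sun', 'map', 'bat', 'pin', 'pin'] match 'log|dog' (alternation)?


Alternation 'log|dog' matches either 'log' or 'dog'.
Checking each word:
  'fog' -> no
  'tap' -> no
  'bin' -> no
  'sun' -> no
  'map' -> no
  'bat' -> no
  'pin' -> no
  'pin' -> no
Matches: []
Count: 0

0


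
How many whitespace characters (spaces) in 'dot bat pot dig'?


\s matches whitespace characters (spaces, tabs, etc.).
Text: 'dot bat pot dig'
This text has 4 words separated by spaces.
Number of spaces = number of words - 1 = 4 - 1 = 3

3


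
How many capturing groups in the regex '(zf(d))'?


To count capturing groups, count each '(' that starts a group.
Pattern: '(zf(d))'
Walking through the pattern:
  Position 0: '(' -> group #1
  Position 3: '(' -> group #2
Total capturing groups: 2

2


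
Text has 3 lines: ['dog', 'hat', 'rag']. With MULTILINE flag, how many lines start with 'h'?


With MULTILINE flag, ^ matches the start of each line.
Lines: ['dog', 'hat', 'rag']
Checking which lines start with 'h':
  Line 1: 'dog' -> no
  Line 2: 'hat' -> MATCH
  Line 3: 'rag' -> no
Matching lines: ['hat']
Count: 1

1


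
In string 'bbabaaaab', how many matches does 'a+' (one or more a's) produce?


Pattern 'a+' matches one or more consecutive a's.
String: 'bbabaaaab'
Scanning for runs of a:
  Match 1: 'a' (length 1)
  Match 2: 'aaaa' (length 4)
Total matches: 2

2


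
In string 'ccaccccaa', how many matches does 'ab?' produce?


Pattern 'ab?' matches 'a' optionally followed by 'b'.
String: 'ccaccccaa'
Scanning left to right for 'a' then checking next char:
  Match 1: 'a' (a not followed by b)
  Match 2: 'a' (a not followed by b)
  Match 3: 'a' (a not followed by b)
Total matches: 3

3
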